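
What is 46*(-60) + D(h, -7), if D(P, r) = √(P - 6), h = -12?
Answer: -2760 + 3*I*√2 ≈ -2760.0 + 4.2426*I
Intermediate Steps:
D(P, r) = √(-6 + P)
46*(-60) + D(h, -7) = 46*(-60) + √(-6 - 12) = -2760 + √(-18) = -2760 + 3*I*√2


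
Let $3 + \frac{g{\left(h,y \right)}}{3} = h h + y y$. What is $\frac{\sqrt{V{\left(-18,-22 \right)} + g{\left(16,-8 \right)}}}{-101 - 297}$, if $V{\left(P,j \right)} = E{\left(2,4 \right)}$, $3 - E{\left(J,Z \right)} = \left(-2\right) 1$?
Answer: $- \frac{\sqrt{239}}{199} \approx -0.077687$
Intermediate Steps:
$E{\left(J,Z \right)} = 5$ ($E{\left(J,Z \right)} = 3 - \left(-2\right) 1 = 3 - -2 = 3 + 2 = 5$)
$V{\left(P,j \right)} = 5$
$g{\left(h,y \right)} = -9 + 3 h^{2} + 3 y^{2}$ ($g{\left(h,y \right)} = -9 + 3 \left(h h + y y\right) = -9 + 3 \left(h^{2} + y^{2}\right) = -9 + \left(3 h^{2} + 3 y^{2}\right) = -9 + 3 h^{2} + 3 y^{2}$)
$\frac{\sqrt{V{\left(-18,-22 \right)} + g{\left(16,-8 \right)}}}{-101 - 297} = \frac{\sqrt{5 + \left(-9 + 3 \cdot 16^{2} + 3 \left(-8\right)^{2}\right)}}{-101 - 297} = \frac{\sqrt{5 + \left(-9 + 3 \cdot 256 + 3 \cdot 64\right)}}{-101 - 297} = \frac{\sqrt{5 + \left(-9 + 768 + 192\right)}}{-398} = \sqrt{5 + 951} \left(- \frac{1}{398}\right) = \sqrt{956} \left(- \frac{1}{398}\right) = 2 \sqrt{239} \left(- \frac{1}{398}\right) = - \frac{\sqrt{239}}{199}$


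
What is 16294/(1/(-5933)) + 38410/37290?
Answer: -360491010317/3729 ≈ -9.6672e+7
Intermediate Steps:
16294/(1/(-5933)) + 38410/37290 = 16294/(-1/5933) + 38410*(1/37290) = 16294*(-5933) + 3841/3729 = -96672302 + 3841/3729 = -360491010317/3729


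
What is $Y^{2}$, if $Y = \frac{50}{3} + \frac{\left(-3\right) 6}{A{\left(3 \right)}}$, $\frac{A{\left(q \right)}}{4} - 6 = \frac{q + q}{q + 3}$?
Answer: $\frac{452929}{1764} \approx 256.76$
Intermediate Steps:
$A{\left(q \right)} = 24 + \frac{8 q}{3 + q}$ ($A{\left(q \right)} = 24 + 4 \frac{q + q}{q + 3} = 24 + 4 \frac{2 q}{3 + q} = 24 + \frac{8 q}{3 + q}$)
$Y = \frac{673}{42}$ ($Y = \frac{50}{3} + \frac{\left(-3\right) 6}{8 \frac{1}{3 + 3} \left(9 + 4 \cdot 3\right)} = 50 \cdot \frac{1}{3} - \frac{18}{8 \cdot \frac{1}{6} \left(9 + 12\right)} = \frac{50}{3} - \frac{18}{8 \cdot \frac{1}{6} \cdot 21} = \frac{50}{3} - \frac{18}{28} = \frac{50}{3} - \frac{9}{14} = \frac{673}{42} \approx 16.024$)
$Y^{2} = \left(\frac{673}{42}\right)^{2} = \frac{452929}{1764}$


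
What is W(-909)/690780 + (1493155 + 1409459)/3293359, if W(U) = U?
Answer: 39256353639/44607579020 ≈ 0.88004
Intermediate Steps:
W(-909)/690780 + (1493155 + 1409459)/3293359 = -909/690780 + (1493155 + 1409459)/3293359 = -909*1/690780 + 2902614*(1/3293359) = -303/230260 + 170742/193727 = 39256353639/44607579020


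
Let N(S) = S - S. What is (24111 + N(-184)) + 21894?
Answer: 46005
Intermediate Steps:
N(S) = 0
(24111 + N(-184)) + 21894 = (24111 + 0) + 21894 = 24111 + 21894 = 46005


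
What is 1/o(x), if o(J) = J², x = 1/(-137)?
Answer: 18769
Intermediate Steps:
x = -1/137 ≈ -0.0072993
1/o(x) = 1/((-1/137)²) = 1/(1/18769) = 18769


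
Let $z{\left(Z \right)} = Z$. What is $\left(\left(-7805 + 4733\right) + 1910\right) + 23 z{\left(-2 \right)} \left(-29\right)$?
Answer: $172$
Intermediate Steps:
$\left(\left(-7805 + 4733\right) + 1910\right) + 23 z{\left(-2 \right)} \left(-29\right) = \left(\left(-7805 + 4733\right) + 1910\right) + 23 \left(-2\right) \left(-29\right) = \left(-3072 + 1910\right) - -1334 = -1162 + 1334 = 172$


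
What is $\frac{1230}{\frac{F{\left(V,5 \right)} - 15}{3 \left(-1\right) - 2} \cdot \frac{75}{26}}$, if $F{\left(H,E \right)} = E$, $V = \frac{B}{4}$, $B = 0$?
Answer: $\frac{1066}{5} \approx 213.2$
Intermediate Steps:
$V = 0$ ($V = \frac{0}{4} = 0 \cdot \frac{1}{4} = 0$)
$\frac{1230}{\frac{F{\left(V,5 \right)} - 15}{3 \left(-1\right) - 2} \cdot \frac{75}{26}} = \frac{1230}{\frac{5 - 15}{3 \left(-1\right) - 2} \cdot \frac{75}{26}} = \frac{1230}{- \frac{10}{-3 - 2} \cdot 75 \cdot \frac{1}{26}} = \frac{1230}{- \frac{10}{-5} \cdot \frac{75}{26}} = \frac{1230}{\left(-10\right) \left(- \frac{1}{5}\right) \frac{75}{26}} = \frac{1230}{2 \cdot \frac{75}{26}} = \frac{1230}{\frac{75}{13}} = 1230 \cdot \frac{13}{75} = \frac{1066}{5}$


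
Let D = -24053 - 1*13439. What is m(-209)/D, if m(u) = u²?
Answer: -43681/37492 ≈ -1.1651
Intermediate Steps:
D = -37492 (D = -24053 - 13439 = -37492)
m(-209)/D = (-209)²/(-37492) = 43681*(-1/37492) = -43681/37492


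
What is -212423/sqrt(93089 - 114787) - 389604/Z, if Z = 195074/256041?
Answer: -49877298882/97537 + 212423*I*sqrt(21698)/21698 ≈ -5.1137e+5 + 1442.1*I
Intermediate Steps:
Z = 195074/256041 (Z = 195074*(1/256041) = 195074/256041 ≈ 0.76189)
-212423/sqrt(93089 - 114787) - 389604/Z = -212423/sqrt(93089 - 114787) - 389604/195074/256041 = -212423*(-I*sqrt(21698)/21698) - 389604*256041/195074 = -212423*(-I*sqrt(21698)/21698) - 49877298882/97537 = -(-212423)*I*sqrt(21698)/21698 - 49877298882/97537 = 212423*I*sqrt(21698)/21698 - 49877298882/97537 = -49877298882/97537 + 212423*I*sqrt(21698)/21698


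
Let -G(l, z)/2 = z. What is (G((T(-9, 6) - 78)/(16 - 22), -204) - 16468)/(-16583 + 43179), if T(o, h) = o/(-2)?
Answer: -4015/6649 ≈ -0.60385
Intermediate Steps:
T(o, h) = -o/2 (T(o, h) = o*(-1/2) = -o/2)
G(l, z) = -2*z
(G((T(-9, 6) - 78)/(16 - 22), -204) - 16468)/(-16583 + 43179) = (-2*(-204) - 16468)/(-16583 + 43179) = (408 - 16468)/26596 = -16060*1/26596 = -4015/6649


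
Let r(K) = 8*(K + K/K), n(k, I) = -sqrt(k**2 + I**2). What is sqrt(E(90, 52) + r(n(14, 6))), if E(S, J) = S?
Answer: sqrt(98 - 16*sqrt(58)) ≈ 4.8839*I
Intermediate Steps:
n(k, I) = -sqrt(I**2 + k**2)
r(K) = 8 + 8*K (r(K) = 8*(K + 1) = 8*(1 + K) = 8 + 8*K)
sqrt(E(90, 52) + r(n(14, 6))) = sqrt(90 + (8 + 8*(-sqrt(6**2 + 14**2)))) = sqrt(90 + (8 + 8*(-sqrt(36 + 196)))) = sqrt(90 + (8 + 8*(-sqrt(232)))) = sqrt(90 + (8 + 8*(-2*sqrt(58)))) = sqrt(90 + (8 - 16*sqrt(58))) = sqrt(98 - 16*sqrt(58))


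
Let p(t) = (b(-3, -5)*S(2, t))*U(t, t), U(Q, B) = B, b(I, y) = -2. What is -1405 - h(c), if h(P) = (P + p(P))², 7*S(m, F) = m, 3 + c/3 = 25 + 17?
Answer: -192046/49 ≈ -3919.3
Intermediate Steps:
c = 117 (c = -9 + 3*(25 + 17) = -9 + 3*42 = -9 + 126 = 117)
S(m, F) = m/7
p(t) = -4*t/7 (p(t) = (-2*2/7)*t = -4*t/7)
h(P) = 9*P²/49 (h(P) = (P - 4*P/7)² = (3*P/7)² = 9*P²/49)
-1405 - h(c) = -1405 - 9*117²/49 = -1405 - 9*13689/49 = -1405 - 1*123201/49 = -1405 - 123201/49 = -192046/49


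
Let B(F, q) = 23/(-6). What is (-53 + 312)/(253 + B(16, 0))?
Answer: 1554/1495 ≈ 1.0395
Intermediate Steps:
B(F, q) = -23/6 (B(F, q) = 23*(-⅙) = -23/6)
(-53 + 312)/(253 + B(16, 0)) = (-53 + 312)/(253 - 23/6) = 259/(1495/6) = 259*(6/1495) = 1554/1495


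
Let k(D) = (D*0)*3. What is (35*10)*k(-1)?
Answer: 0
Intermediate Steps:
k(D) = 0 (k(D) = 0*3 = 0)
(35*10)*k(-1) = (35*10)*0 = 350*0 = 0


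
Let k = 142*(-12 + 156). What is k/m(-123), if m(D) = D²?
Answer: 2272/1681 ≈ 1.3516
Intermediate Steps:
k = 20448 (k = 142*144 = 20448)
k/m(-123) = 20448/((-123)²) = 20448/15129 = 20448*(1/15129) = 2272/1681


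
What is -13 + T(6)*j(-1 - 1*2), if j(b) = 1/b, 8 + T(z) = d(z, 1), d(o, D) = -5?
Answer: -26/3 ≈ -8.6667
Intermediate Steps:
T(z) = -13 (T(z) = -8 - 5 = -13)
-13 + T(6)*j(-1 - 1*2) = -13 - 13/(-1 - 1*2) = -13 - 13/(-1 - 2) = -13 - 13/(-3) = -13 - 13*(-1/3) = -13 + 13/3 = -26/3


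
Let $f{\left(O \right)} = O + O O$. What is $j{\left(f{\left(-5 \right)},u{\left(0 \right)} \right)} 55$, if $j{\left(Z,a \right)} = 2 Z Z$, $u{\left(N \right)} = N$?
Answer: $44000$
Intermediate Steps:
$f{\left(O \right)} = O + O^{2}$
$j{\left(Z,a \right)} = 2 Z^{2}$
$j{\left(f{\left(-5 \right)},u{\left(0 \right)} \right)} 55 = 2 \left(- 5 \left(1 - 5\right)\right)^{2} \cdot 55 = 2 \left(\left(-5\right) \left(-4\right)\right)^{2} \cdot 55 = 2 \cdot 20^{2} \cdot 55 = 2 \cdot 400 \cdot 55 = 800 \cdot 55 = 44000$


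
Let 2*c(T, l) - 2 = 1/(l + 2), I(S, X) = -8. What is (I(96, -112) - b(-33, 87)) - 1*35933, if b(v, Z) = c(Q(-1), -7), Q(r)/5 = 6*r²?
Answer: -359419/10 ≈ -35942.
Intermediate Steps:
Q(r) = 30*r² (Q(r) = 5*(6*r²) = 30*r²)
c(T, l) = 1 + 1/(2*(2 + l)) (c(T, l) = 1 + 1/(2*(l + 2)) = 1 + 1/(2*(2 + l)))
b(v, Z) = 9/10 (b(v, Z) = (5/2 - 7)/(2 - 7) = -9/2/(-5) = -⅕*(-9/2) = 9/10)
(I(96, -112) - b(-33, 87)) - 1*35933 = (-8 - 1*9/10) - 1*35933 = (-8 - 9/10) - 35933 = -89/10 - 35933 = -359419/10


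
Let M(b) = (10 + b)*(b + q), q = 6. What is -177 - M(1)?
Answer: -254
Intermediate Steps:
M(b) = (6 + b)*(10 + b) (M(b) = (10 + b)*(b + 6) = (10 + b)*(6 + b) = (6 + b)*(10 + b))
-177 - M(1) = -177 - (60 + 1² + 16*1) = -177 - (60 + 1 + 16) = -177 - 1*77 = -177 - 77 = -254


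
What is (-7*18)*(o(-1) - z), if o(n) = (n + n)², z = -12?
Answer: -2016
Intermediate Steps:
o(n) = 4*n² (o(n) = (2*n)² = 4*n²)
(-7*18)*(o(-1) - z) = (-7*18)*(4*(-1)² - 1*(-12)) = -126*(4*1 + 12) = -126*(4 + 12) = -126*16 = -2016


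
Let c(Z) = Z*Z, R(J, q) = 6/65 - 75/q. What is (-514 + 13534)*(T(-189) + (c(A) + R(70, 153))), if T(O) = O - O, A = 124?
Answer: 44242065028/221 ≈ 2.0019e+8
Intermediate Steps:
R(J, q) = 6/65 - 75/q (R(J, q) = 6*(1/65) - 75/q = 6/65 - 75/q)
T(O) = 0
c(Z) = Z**2
(-514 + 13534)*(T(-189) + (c(A) + R(70, 153))) = (-514 + 13534)*(0 + (124**2 + (6/65 - 75/153))) = 13020*(0 + (15376 + (6/65 - 75*1/153))) = 13020*(0 + (15376 + (6/65 - 25/51))) = 13020*(0 + (15376 - 1319/3315)) = 13020*(0 + 50970121/3315) = 13020*(50970121/3315) = 44242065028/221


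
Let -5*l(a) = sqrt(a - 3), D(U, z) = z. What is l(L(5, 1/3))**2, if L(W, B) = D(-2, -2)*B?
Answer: -11/75 ≈ -0.14667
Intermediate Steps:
L(W, B) = -2*B
l(a) = -sqrt(-3 + a)/5 (l(a) = -sqrt(a - 3)/5 = -sqrt(-3 + a)/5)
l(L(5, 1/3))**2 = (-sqrt(-3 - 2/3)/5)**2 = (-I*sqrt(33)/15)**2 = -11/75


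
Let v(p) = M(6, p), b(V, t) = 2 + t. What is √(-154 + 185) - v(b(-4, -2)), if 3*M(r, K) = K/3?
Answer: √31 ≈ 5.5678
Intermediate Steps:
M(r, K) = K/9 (M(r, K) = (K/3)/3 = K/9)
v(p) = p/9
√(-154 + 185) - v(b(-4, -2)) = √(-154 + 185) - (2 - 2)/9 = √31 - 0/9 = √31 - 1*0 = √31 + 0 = √31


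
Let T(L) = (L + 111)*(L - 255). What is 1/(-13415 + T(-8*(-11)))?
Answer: -1/46648 ≈ -2.1437e-5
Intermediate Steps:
T(L) = (-255 + L)*(111 + L) (T(L) = (111 + L)*(-255 + L) = (-255 + L)*(111 + L))
1/(-13415 + T(-8*(-11))) = 1/(-13415 + (-28305 + (-8*(-11))² - (-1152)*(-11))) = 1/(-13415 + (-28305 + 88² - 144*88)) = 1/(-13415 + (-28305 + 7744 - 12672)) = 1/(-13415 - 33233) = 1/(-46648) = -1/46648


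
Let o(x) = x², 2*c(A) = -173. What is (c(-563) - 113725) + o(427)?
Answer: 137035/2 ≈ 68518.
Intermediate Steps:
c(A) = -173/2 (c(A) = (½)*(-173) = -173/2)
(c(-563) - 113725) + o(427) = (-173/2 - 113725) + 427² = -227623/2 + 182329 = 137035/2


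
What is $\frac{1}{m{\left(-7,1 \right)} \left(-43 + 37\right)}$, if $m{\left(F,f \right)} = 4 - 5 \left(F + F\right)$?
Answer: $- \frac{1}{444} \approx -0.0022523$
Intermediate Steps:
$m{\left(F,f \right)} = 4 - 10 F$ ($m{\left(F,f \right)} = 4 - 5 \cdot 2 F = 4 - 10 F$)
$\frac{1}{m{\left(-7,1 \right)} \left(-43 + 37\right)} = \frac{1}{\left(4 - -70\right) \left(-43 + 37\right)} = \frac{1}{\left(4 + 70\right) \left(-6\right)} = \frac{1}{74 \left(-6\right)} = \frac{1}{-444} = - \frac{1}{444}$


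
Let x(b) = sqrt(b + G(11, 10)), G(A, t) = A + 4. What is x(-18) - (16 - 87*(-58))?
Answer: -5062 + I*sqrt(3) ≈ -5062.0 + 1.732*I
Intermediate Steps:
G(A, t) = 4 + A
x(b) = sqrt(15 + b) (x(b) = sqrt(b + (4 + 11)) = sqrt(b + 15) = sqrt(15 + b))
x(-18) - (16 - 87*(-58)) = sqrt(15 - 18) - (16 - 87*(-58)) = sqrt(-3) - (16 + 5046) = I*sqrt(3) - 1*5062 = I*sqrt(3) - 5062 = -5062 + I*sqrt(3)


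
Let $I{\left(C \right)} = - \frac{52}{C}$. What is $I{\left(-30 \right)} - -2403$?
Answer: $\frac{36071}{15} \approx 2404.7$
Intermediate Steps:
$I{\left(-30 \right)} - -2403 = - \frac{52}{-30} - -2403 = \left(-52\right) \left(- \frac{1}{30}\right) + 2403 = \frac{26}{15} + 2403 = \frac{36071}{15}$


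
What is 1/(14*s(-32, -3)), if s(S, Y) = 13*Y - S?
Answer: -1/98 ≈ -0.010204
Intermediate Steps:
s(S, Y) = -S + 13*Y
1/(14*s(-32, -3)) = 1/(14*(-1*(-32) + 13*(-3))) = 1/(14*(32 - 39)) = 1/(14*(-7)) = 1/(-98) = -1/98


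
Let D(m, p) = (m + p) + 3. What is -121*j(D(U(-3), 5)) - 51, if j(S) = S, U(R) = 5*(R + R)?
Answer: 2611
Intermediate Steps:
U(R) = 10*R (U(R) = 5*(2*R) = 10*R)
D(m, p) = 3 + m + p
-121*j(D(U(-3), 5)) - 51 = -121*(3 + 10*(-3) + 5) - 51 = -121*(3 - 30 + 5) - 51 = -121*(-22) - 51 = 2662 - 51 = 2611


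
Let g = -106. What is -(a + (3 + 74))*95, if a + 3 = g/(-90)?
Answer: -64277/9 ≈ -7141.9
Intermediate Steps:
a = -82/45 (a = -3 - 106/(-90) = -3 - 106*(-1/90) = -3 + 53/45 = -82/45 ≈ -1.8222)
-(a + (3 + 74))*95 = -(-82/45 + (3 + 74))*95 = -(-82/45 + 77)*95 = -3383*95/45 = -1*64277/9 = -64277/9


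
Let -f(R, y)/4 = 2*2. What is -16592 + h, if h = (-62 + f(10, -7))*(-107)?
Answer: -8246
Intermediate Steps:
f(R, y) = -16 (f(R, y) = -8*2 = -4*4 = -16)
h = 8346 (h = (-62 - 16)*(-107) = -78*(-107) = 8346)
-16592 + h = -16592 + 8346 = -8246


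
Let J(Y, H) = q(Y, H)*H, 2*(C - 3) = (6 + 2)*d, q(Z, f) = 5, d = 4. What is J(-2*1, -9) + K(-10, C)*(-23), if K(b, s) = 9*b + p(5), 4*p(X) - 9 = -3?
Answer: 3981/2 ≈ 1990.5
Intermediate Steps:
p(X) = 3/2 (p(X) = 9/4 + (1/4)*(-3) = 9/4 - 3/4 = 3/2)
C = 19 (C = 3 + ((6 + 2)*4)/2 = 3 + (8*4)/2 = 3 + (1/2)*32 = 3 + 16 = 19)
K(b, s) = 3/2 + 9*b (K(b, s) = 9*b + 3/2 = 3/2 + 9*b)
J(Y, H) = 5*H
J(-2*1, -9) + K(-10, C)*(-23) = 5*(-9) + (3/2 + 9*(-10))*(-23) = -45 + (3/2 - 90)*(-23) = -45 - 177/2*(-23) = -45 + 4071/2 = 3981/2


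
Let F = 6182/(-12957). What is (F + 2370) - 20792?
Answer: -238700036/12957 ≈ -18422.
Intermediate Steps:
F = -6182/12957 (F = 6182*(-1/12957) = -6182/12957 ≈ -0.47712)
(F + 2370) - 20792 = (-6182/12957 + 2370) - 20792 = 30701908/12957 - 20792 = -238700036/12957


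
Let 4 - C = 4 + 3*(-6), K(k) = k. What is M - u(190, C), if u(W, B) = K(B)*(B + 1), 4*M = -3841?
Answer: -5209/4 ≈ -1302.3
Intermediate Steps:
M = -3841/4 (M = (¼)*(-3841) = -3841/4 ≈ -960.25)
C = 18 (C = 4 - (4 + 3*(-6)) = 4 - (4 - 18) = 4 - 1*(-14) = 4 + 14 = 18)
u(W, B) = B*(1 + B) (u(W, B) = B*(B + 1) = B*(1 + B))
M - u(190, C) = -3841/4 - 18*(1 + 18) = -3841/4 - 18*19 = -3841/4 - 1*342 = -3841/4 - 342 = -5209/4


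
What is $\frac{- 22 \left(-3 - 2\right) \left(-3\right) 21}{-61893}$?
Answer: $\frac{770}{6877} \approx 0.11197$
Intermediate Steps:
$\frac{- 22 \left(-3 - 2\right) \left(-3\right) 21}{-61893} = - 22 \left(\left(-5\right) \left(-3\right)\right) 21 \left(- \frac{1}{61893}\right) = \left(-22\right) 15 \cdot 21 \left(- \frac{1}{61893}\right) = \left(-330\right) 21 \left(- \frac{1}{61893}\right) = \left(-6930\right) \left(- \frac{1}{61893}\right) = \frac{770}{6877}$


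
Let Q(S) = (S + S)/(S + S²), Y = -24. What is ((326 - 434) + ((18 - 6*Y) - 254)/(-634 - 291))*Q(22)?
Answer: -199616/21275 ≈ -9.3827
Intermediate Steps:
Q(S) = 2*S/(S + S²) (Q(S) = (2*S)/(S + S²) = 2*S/(S + S²))
((326 - 434) + ((18 - 6*Y) - 254)/(-634 - 291))*Q(22) = ((326 - 434) + ((18 - 6*(-24)) - 254)/(-634 - 291))*(2/(1 + 22)) = (-108 + ((18 - 1*(-144)) - 254)/(-925))*(2/23) = (-108 + ((18 + 144) - 254)*(-1/925))*(2*(1/23)) = (-108 + (162 - 254)*(-1/925))*(2/23) = (-108 - 92*(-1/925))*(2/23) = (-108 + 92/925)*(2/23) = -99808/925*2/23 = -199616/21275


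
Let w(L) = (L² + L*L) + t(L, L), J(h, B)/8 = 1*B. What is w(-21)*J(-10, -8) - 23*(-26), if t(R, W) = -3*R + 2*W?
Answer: -57194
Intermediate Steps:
J(h, B) = 8*B (J(h, B) = 8*(1*B) = 8*B)
w(L) = -L + 2*L² (w(L) = (L² + L*L) + (-3*L + 2*L) = (L² + L²) - L = 2*L² - L = -L + 2*L²)
w(-21)*J(-10, -8) - 23*(-26) = (-21*(-1 + 2*(-21)))*(8*(-8)) - 23*(-26) = -21*(-1 - 42)*(-64) + 598 = -21*(-43)*(-64) + 598 = 903*(-64) + 598 = -57792 + 598 = -57194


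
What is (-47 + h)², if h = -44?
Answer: 8281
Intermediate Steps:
(-47 + h)² = (-47 - 44)² = (-91)² = 8281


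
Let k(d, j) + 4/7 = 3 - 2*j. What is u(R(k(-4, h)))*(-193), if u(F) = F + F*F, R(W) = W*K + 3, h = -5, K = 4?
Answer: -26777592/49 ≈ -5.4648e+5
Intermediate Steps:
k(d, j) = 17/7 - 2*j (k(d, j) = -4/7 + (3 - 2*j) = 17/7 - 2*j)
R(W) = 3 + 4*W (R(W) = W*4 + 3 = 4*W + 3 = 3 + 4*W)
u(F) = F + F**2
u(R(k(-4, h)))*(-193) = ((3 + 4*(17/7 - 2*(-5)))*(1 + (3 + 4*(17/7 - 2*(-5)))))*(-193) = ((3 + 4*(17/7 + 10))*(1 + (3 + 4*(17/7 + 10))))*(-193) = ((3 + 4*(87/7))*(1 + (3 + 4*(87/7))))*(-193) = ((3 + 348/7)*(1 + (3 + 348/7)))*(-193) = (369*(1 + 369/7)/7)*(-193) = ((369/7)*(376/7))*(-193) = (138744/49)*(-193) = -26777592/49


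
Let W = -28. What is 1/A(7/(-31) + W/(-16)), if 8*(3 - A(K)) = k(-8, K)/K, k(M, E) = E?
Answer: 8/23 ≈ 0.34783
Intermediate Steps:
A(K) = 23/8 (A(K) = 3 - K/(8*K) = 3 - ⅛*1 = 3 - ⅛ = 23/8)
1/A(7/(-31) + W/(-16)) = 1/(23/8) = 8/23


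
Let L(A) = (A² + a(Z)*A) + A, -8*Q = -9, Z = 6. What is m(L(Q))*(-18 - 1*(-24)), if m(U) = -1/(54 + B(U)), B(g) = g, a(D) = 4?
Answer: -128/1299 ≈ -0.098537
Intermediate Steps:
Q = 9/8 (Q = -⅛*(-9) = 9/8 ≈ 1.1250)
L(A) = A² + 5*A (L(A) = (A² + 4*A) + A = A² + 5*A)
m(U) = -1/(54 + U)
m(L(Q))*(-18 - 1*(-24)) = (-1/(54 + 9*(5 + 9/8)/8))*(-18 - 1*(-24)) = (-1/(54 + (9/8)*(49/8)))*(-18 + 24) = -1/(54 + 441/64)*6 = -1/3897/64*6 = -1*64/3897*6 = -64/3897*6 = -128/1299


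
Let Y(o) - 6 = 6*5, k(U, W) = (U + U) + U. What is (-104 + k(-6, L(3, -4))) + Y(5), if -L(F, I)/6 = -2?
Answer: -86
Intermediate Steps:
L(F, I) = 12 (L(F, I) = -6*(-2) = 12)
k(U, W) = 3*U (k(U, W) = 2*U + U = 3*U)
Y(o) = 36 (Y(o) = 6 + 6*5 = 6 + 30 = 36)
(-104 + k(-6, L(3, -4))) + Y(5) = (-104 + 3*(-6)) + 36 = (-104 - 18) + 36 = -122 + 36 = -86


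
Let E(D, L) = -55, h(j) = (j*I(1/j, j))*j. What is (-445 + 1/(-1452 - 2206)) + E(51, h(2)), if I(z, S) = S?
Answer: -1829001/3658 ≈ -500.00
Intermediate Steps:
h(j) = j**3 (h(j) = (j*j)*j = j**2*j = j**3)
(-445 + 1/(-1452 - 2206)) + E(51, h(2)) = (-445 + 1/(-1452 - 2206)) - 55 = (-445 + 1/(-3658)) - 55 = (-445 - 1/3658) - 55 = -1627811/3658 - 55 = -1829001/3658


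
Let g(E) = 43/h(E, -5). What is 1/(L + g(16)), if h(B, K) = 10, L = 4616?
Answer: 10/46203 ≈ 0.00021644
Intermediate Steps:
g(E) = 43/10
1/(L + g(16)) = 1/(4616 + 43/10) = 1/(46203/10) = 10/46203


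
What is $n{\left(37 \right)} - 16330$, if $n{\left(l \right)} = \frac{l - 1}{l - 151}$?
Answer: $- \frac{310276}{19} \approx -16330.0$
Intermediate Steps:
$n{\left(l \right)} = \frac{-1 + l}{-151 + l}$
$n{\left(37 \right)} - 16330 = \frac{-1 + 37}{-151 + 37} - 16330 = \frac{1}{-114} \cdot 36 - 16330 = \left(- \frac{1}{114}\right) 36 - 16330 = - \frac{6}{19} - 16330 = - \frac{310276}{19}$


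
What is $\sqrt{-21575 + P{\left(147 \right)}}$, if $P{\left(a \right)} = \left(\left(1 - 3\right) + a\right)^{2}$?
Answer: $5 i \sqrt{22} \approx 23.452 i$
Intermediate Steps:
$P{\left(a \right)} = \left(-2 + a\right)^{2}$
$\sqrt{-21575 + P{\left(147 \right)}} = \sqrt{-21575 + \left(-2 + 147\right)^{2}} = \sqrt{-21575 + 145^{2}} = \sqrt{-21575 + 21025} = \sqrt{-550} = 5 i \sqrt{22}$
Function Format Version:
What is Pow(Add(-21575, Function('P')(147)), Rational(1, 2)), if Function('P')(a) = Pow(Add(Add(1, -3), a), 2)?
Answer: Mul(5, I, Pow(22, Rational(1, 2))) ≈ Mul(23.452, I)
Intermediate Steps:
Function('P')(a) = Pow(Add(-2, a), 2)
Pow(Add(-21575, Function('P')(147)), Rational(1, 2)) = Pow(Add(-21575, Pow(Add(-2, 147), 2)), Rational(1, 2)) = Pow(Add(-21575, Pow(145, 2)), Rational(1, 2)) = Pow(Add(-21575, 21025), Rational(1, 2)) = Pow(-550, Rational(1, 2)) = Mul(5, I, Pow(22, Rational(1, 2)))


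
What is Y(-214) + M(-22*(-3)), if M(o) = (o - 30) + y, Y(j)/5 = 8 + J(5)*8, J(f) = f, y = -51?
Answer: 225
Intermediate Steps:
Y(j) = 240 (Y(j) = 5*(8 + 5*8) = 5*(8 + 40) = 5*48 = 240)
M(o) = -81 + o (M(o) = (o - 30) - 51 = (-30 + o) - 51 = -81 + o)
Y(-214) + M(-22*(-3)) = 240 + (-81 - 22*(-3)) = 240 + (-81 + 66) = 240 - 15 = 225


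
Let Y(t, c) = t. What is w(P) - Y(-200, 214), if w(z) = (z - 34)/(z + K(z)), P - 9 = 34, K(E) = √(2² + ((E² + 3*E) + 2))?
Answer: 2957/15 + 8*√31/15 ≈ 200.10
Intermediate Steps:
K(E) = √(6 + E² + 3*E) (K(E) = √(4 + (2 + E² + 3*E)) = √(6 + E² + 3*E))
P = 43 (P = 9 + 34 = 43)
w(z) = (-34 + z)/(z + √(6 + z² + 3*z)) (w(z) = (z - 34)/(z + √(6 + z² + 3*z)) = (-34 + z)/(z + √(6 + z² + 3*z)))
w(P) - Y(-200, 214) = (-34 + 43)/(43 + √(6 + 43² + 3*43)) - 1*(-200) = 9/(43 + √(6 + 1849 + 129)) + 200 = 9/(43 + √1984) + 200 = 9/(43 + 8*√31) + 200 = 200 + 9/(43 + 8*√31)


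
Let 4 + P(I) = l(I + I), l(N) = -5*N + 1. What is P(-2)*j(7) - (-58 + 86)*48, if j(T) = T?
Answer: -1225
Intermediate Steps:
l(N) = 1 - 5*N
P(I) = -3 - 10*I (P(I) = -4 + (1 - 5*(I + I)) = -4 + (1 - 10*I) = -3 - 10*I)
P(-2)*j(7) - (-58 + 86)*48 = (-3 - 10*(-2))*7 - (-58 + 86)*48 = (-3 + 20)*7 - 28*48 = 17*7 - 1*1344 = 119 - 1344 = -1225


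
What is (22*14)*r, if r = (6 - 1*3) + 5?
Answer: 2464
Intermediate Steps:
r = 8 (r = (6 - 3) + 5 = 3 + 5 = 8)
(22*14)*r = (22*14)*8 = 308*8 = 2464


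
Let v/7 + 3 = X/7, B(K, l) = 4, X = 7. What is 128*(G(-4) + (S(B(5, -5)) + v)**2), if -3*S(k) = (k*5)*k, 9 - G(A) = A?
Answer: 1920128/9 ≈ 2.1335e+5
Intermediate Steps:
G(A) = 9 - A
v = -14 (v = -21 + 7*(7/7) = -21 + 7*(7*(1/7)) = -21 + 7*1 = -21 + 7 = -14)
S(k) = -5*k**2/3 (S(k) = -k*5*k/3 = -5*k*k/3 = -5*k**2/3)
128*(G(-4) + (S(B(5, -5)) + v)**2) = 128*((9 - 1*(-4)) + (-5/3*4**2 - 14)**2) = 128*((9 + 4) + (-5/3*16 - 14)**2) = 128*(13 + (-80/3 - 14)**2) = 128*(13 + (-122/3)**2) = 128*(13 + 14884/9) = 128*(15001/9) = 1920128/9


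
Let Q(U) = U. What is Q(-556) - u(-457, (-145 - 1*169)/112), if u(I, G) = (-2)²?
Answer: -560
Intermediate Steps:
u(I, G) = 4
Q(-556) - u(-457, (-145 - 1*169)/112) = -556 - 1*4 = -556 - 4 = -560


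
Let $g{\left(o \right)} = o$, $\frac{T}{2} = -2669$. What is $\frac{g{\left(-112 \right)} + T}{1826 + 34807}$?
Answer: $- \frac{5450}{36633} \approx -0.14877$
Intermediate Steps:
$T = -5338$ ($T = 2 \left(-2669\right) = -5338$)
$\frac{g{\left(-112 \right)} + T}{1826 + 34807} = \frac{-112 - 5338}{1826 + 34807} = - \frac{5450}{36633}$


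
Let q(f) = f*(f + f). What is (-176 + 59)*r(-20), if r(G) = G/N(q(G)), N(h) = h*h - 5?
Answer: 468/127999 ≈ 0.0036563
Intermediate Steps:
q(f) = 2*f² (q(f) = f*(2*f) = 2*f²)
N(h) = -5 + h² (N(h) = h² - 5 = -5 + h²)
r(G) = G/(-5 + 4*G⁴) (r(G) = G/(-5 + (2*G²)²) = G/(-5 + 4*G⁴))
(-176 + 59)*r(-20) = (-176 + 59)*(-20/(-5 + 4*(-20)⁴)) = -(-2340)/(-5 + 4*160000) = -(-2340)/(-5 + 640000) = -(-2340)/639995 = -117*(-4/127999) = 468/127999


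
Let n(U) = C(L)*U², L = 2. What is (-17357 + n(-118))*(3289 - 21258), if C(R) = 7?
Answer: -1439514559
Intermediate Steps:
n(U) = 7*U²
(-17357 + n(-118))*(3289 - 21258) = (-17357 + 7*(-118)²)*(3289 - 21258) = (-17357 + 7*13924)*(-17969) = (-17357 + 97468)*(-17969) = 80111*(-17969) = -1439514559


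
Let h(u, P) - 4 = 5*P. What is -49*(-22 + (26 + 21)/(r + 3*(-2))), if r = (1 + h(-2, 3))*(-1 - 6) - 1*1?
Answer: 3281/3 ≈ 1093.7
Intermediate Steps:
h(u, P) = 4 + 5*P
r = -141 (r = (1 + (4 + 5*3))*(-1 - 6) - 1*1 = (1 + (4 + 15))*(-7) - 1 = (1 + 19)*(-7) - 1 = 20*(-7) - 1 = -140 - 1 = -141)
-49*(-22 + (26 + 21)/(r + 3*(-2))) = -49*(-22 + (26 + 21)/(-141 + 3*(-2))) = -49*(-22 + 47/(-141 - 6)) = -49*(-22 + 47/(-147)) = -49*(-22 + 47*(-1/147)) = -49*(-22 - 47/147) = -49*(-3281/147) = 3281/3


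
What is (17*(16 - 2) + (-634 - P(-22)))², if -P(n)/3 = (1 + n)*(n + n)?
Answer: 5645376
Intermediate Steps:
P(n) = -6*n*(1 + n) (P(n) = -3*(1 + n)*(n + n) = -3*(1 + n)*2*n = -6*n*(1 + n))
(17*(16 - 2) + (-634 - P(-22)))² = (17*(16 - 2) + (-634 - (-6)*(-22)*(1 - 22)))² = (17*14 + (-634 - (-6)*(-22)*(-21)))² = (238 + (-634 - 1*(-2772)))² = (238 + (-634 + 2772))² = (238 + 2138)² = 2376² = 5645376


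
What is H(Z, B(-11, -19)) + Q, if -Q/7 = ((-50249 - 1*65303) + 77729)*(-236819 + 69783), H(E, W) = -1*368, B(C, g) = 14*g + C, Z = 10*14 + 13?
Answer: -44224618764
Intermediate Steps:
Z = 153 (Z = 140 + 13 = 153)
B(C, g) = C + 14*g
H(E, W) = -368
Q = -44224618396 (Q = -7*((-50249 - 1*65303) + 77729)*(-236819 + 69783) = -7*((-50249 - 65303) + 77729)*(-167036) = -7*(-115552 + 77729)*(-167036) = -(-264761)*(-167036) = -7*6317802628 = -44224618396)
H(Z, B(-11, -19)) + Q = -368 - 44224618396 = -44224618764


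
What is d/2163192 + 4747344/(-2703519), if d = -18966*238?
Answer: -89177986525/23207264574 ≈ -3.8427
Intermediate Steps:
d = -4513908
d/2163192 + 4747344/(-2703519) = -4513908/2163192 + 4747344/(-2703519) = -4513908*1/2163192 + 4747344*(-1/2703519) = -376159/180266 - 226064/128739 = -89177986525/23207264574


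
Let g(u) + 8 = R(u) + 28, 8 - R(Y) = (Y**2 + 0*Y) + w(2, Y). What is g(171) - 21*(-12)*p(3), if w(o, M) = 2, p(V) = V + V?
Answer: -27703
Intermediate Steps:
p(V) = 2*V
R(Y) = 6 - Y**2 (R(Y) = 8 - ((Y**2 + 0*Y) + 2) = 8 - ((Y**2 + 0) + 2) = 8 - (Y**2 + 2) = 8 - (2 + Y**2) = 8 + (-2 - Y**2) = 6 - Y**2)
g(u) = 26 - u**2 (g(u) = -8 + ((6 - u**2) + 28) = -8 + (34 - u**2) = 26 - u**2)
g(171) - 21*(-12)*p(3) = (26 - 1*171**2) - 21*(-12)*2*3 = (26 - 1*29241) - (-252)*6 = (26 - 29241) - 1*(-1512) = -29215 + 1512 = -27703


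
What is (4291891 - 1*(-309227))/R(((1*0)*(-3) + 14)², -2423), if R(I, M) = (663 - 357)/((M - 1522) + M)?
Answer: -287254112/3 ≈ -9.5751e+7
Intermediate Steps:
R(I, M) = 306/(-1522 + 2*M) (R(I, M) = 306/((-1522 + M) + M) = 306/(-1522 + 2*M))
(4291891 - 1*(-309227))/R(((1*0)*(-3) + 14)², -2423) = (4291891 - 1*(-309227))/((153/(-761 - 2423))) = (4291891 + 309227)/((153/(-3184))) = 4601118/((153*(-1/3184))) = 4601118/(-153/3184) = 4601118*(-3184/153) = -287254112/3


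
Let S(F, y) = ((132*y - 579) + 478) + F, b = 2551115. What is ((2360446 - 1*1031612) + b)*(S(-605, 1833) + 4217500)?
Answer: 17299722603750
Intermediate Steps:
S(F, y) = -101 + F + 132*y (S(F, y) = ((-579 + 132*y) + 478) + F = (-101 + 132*y) + F = -101 + F + 132*y)
((2360446 - 1*1031612) + b)*(S(-605, 1833) + 4217500) = ((2360446 - 1*1031612) + 2551115)*((-101 - 605 + 132*1833) + 4217500) = ((2360446 - 1031612) + 2551115)*((-101 - 605 + 241956) + 4217500) = (1328834 + 2551115)*(241250 + 4217500) = 3879949*4458750 = 17299722603750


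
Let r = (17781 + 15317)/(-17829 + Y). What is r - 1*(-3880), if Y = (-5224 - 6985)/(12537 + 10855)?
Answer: 1617450298344/417068177 ≈ 3878.1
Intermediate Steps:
Y = -12209/23392 ≈ -0.52193
r = -774228416/417068177 (r = (17781 + 15317)/(-17829 - 12209/23392) = 33098/(-417068177/23392) = 33098*(-23392/417068177) = -774228416/417068177 ≈ -1.8564)
r - 1*(-3880) = -774228416/417068177 - 1*(-3880) = -774228416/417068177 + 3880 = 1617450298344/417068177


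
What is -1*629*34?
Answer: -21386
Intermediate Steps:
-1*629*34 = -629*34 = -21386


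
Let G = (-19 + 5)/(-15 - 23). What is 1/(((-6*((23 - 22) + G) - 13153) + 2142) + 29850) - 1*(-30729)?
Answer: 10994375284/357785 ≈ 30729.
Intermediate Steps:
G = 7/19 (G = -14/(-38) = -14*(-1/38) = 7/19 ≈ 0.36842)
1/(((-6*((23 - 22) + G) - 13153) + 2142) + 29850) - 1*(-30729) = 1/(((-6*((23 - 22) + 7/19) - 13153) + 2142) + 29850) - 1*(-30729) = 1/(((-6*(1 + 7/19) - 13153) + 2142) + 29850) + 30729 = 1/(((-6*26/19 - 13153) + 2142) + 29850) + 30729 = 1/(((-156/19 - 13153) + 2142) + 29850) + 30729 = 1/((-250063/19 + 2142) + 29850) + 30729 = 1/(-209365/19 + 29850) + 30729 = 1/(357785/19) + 30729 = 19/357785 + 30729 = 10994375284/357785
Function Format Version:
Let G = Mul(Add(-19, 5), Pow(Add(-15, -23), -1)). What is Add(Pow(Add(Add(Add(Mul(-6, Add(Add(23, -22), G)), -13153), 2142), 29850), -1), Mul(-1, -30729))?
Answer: Rational(10994375284, 357785) ≈ 30729.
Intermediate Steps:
G = Rational(7, 19) (G = Mul(-14, Pow(-38, -1)) = Mul(-14, Rational(-1, 38)) = Rational(7, 19) ≈ 0.36842)
Add(Pow(Add(Add(Add(Mul(-6, Add(Add(23, -22), G)), -13153), 2142), 29850), -1), Mul(-1, -30729)) = Add(Pow(Add(Add(Add(Mul(-6, Add(Add(23, -22), Rational(7, 19))), -13153), 2142), 29850), -1), Mul(-1, -30729)) = Add(Pow(Add(Add(Add(Mul(-6, Add(1, Rational(7, 19))), -13153), 2142), 29850), -1), 30729) = Add(Pow(Add(Add(Add(Mul(-6, Rational(26, 19)), -13153), 2142), 29850), -1), 30729) = Add(Pow(Add(Add(Add(Rational(-156, 19), -13153), 2142), 29850), -1), 30729) = Add(Pow(Add(Add(Rational(-250063, 19), 2142), 29850), -1), 30729) = Add(Pow(Add(Rational(-209365, 19), 29850), -1), 30729) = Add(Pow(Rational(357785, 19), -1), 30729) = Add(Rational(19, 357785), 30729) = Rational(10994375284, 357785)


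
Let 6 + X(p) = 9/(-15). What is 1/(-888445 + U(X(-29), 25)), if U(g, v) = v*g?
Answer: -1/888610 ≈ -1.1254e-6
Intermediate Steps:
X(p) = -33/5 (X(p) = -6 + 9/(-15) = -6 + 9*(-1/15) = -6 - ⅗ = -33/5)
U(g, v) = g*v
1/(-888445 + U(X(-29), 25)) = 1/(-888445 - 33/5*25) = 1/(-888445 - 165) = 1/(-888610) = -1/888610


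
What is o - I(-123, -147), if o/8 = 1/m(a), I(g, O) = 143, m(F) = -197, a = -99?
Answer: -28179/197 ≈ -143.04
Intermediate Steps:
o = -8/197 (o = 8/(-197) = 8*(-1/197) = -8/197 ≈ -0.040609)
o - I(-123, -147) = -8/197 - 1*143 = -8/197 - 143 = -28179/197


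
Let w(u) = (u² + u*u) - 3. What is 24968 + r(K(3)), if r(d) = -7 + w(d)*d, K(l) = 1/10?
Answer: 12480351/500 ≈ 24961.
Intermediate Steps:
K(l) = ⅒
w(u) = -3 + 2*u² (w(u) = (u² + u²) - 3 = 2*u² - 3 = -3 + 2*u²)
r(d) = -7 + d*(-3 + 2*d²) (r(d) = -7 + (-3 + 2*d²)*d = -7 + d*(-3 + 2*d²))
24968 + r(K(3)) = 24968 + (-7 + (-3 + 2*(⅒)²)/10) = 24968 + (-7 + (-3 + 2*(1/100))/10) = 24968 + (-7 + (-3 + 1/50)/10) = 24968 + (-7 + (⅒)*(-149/50)) = 24968 + (-7 - 149/500) = 24968 - 3649/500 = 12480351/500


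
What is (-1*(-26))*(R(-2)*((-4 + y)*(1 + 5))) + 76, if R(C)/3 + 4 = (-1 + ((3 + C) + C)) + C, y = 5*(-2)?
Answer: 52492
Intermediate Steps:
y = -10
R(C) = -6 + 9*C (R(C) = -12 + 3*((-1 + ((3 + C) + C)) + C) = -12 + 3*((-1 + (3 + 2*C)) + C) = -12 + 3*((2 + 2*C) + C) = -12 + 3*(2 + 3*C) = -12 + (6 + 9*C) = -6 + 9*C)
(-1*(-26))*(R(-2)*((-4 + y)*(1 + 5))) + 76 = (-1*(-26))*((-6 + 9*(-2))*((-4 - 10)*(1 + 5))) + 76 = 26*((-6 - 18)*(-14*6)) + 76 = 26*(-24*(-84)) + 76 = 26*2016 + 76 = 52416 + 76 = 52492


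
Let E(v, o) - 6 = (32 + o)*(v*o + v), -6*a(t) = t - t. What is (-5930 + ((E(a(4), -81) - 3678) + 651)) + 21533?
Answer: 12582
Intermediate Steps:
a(t) = 0 (a(t) = -(t - t)/6 = -⅙*0 = 0)
E(v, o) = 6 + (32 + o)*(v + o*v) (E(v, o) = 6 + (32 + o)*(v*o + v) = 6 + (32 + o)*(o*v + v) = 6 + (32 + o)*(v + o*v))
(-5930 + ((E(a(4), -81) - 3678) + 651)) + 21533 = (-5930 + (((6 + 32*0 + 0*(-81)² + 33*(-81)*0) - 3678) + 651)) + 21533 = (-5930 + (((6 + 0 + 0*6561 + 0) - 3678) + 651)) + 21533 = (-5930 + (((6 + 0 + 0 + 0) - 3678) + 651)) + 21533 = (-5930 + ((6 - 3678) + 651)) + 21533 = (-5930 + (-3672 + 651)) + 21533 = (-5930 - 3021) + 21533 = -8951 + 21533 = 12582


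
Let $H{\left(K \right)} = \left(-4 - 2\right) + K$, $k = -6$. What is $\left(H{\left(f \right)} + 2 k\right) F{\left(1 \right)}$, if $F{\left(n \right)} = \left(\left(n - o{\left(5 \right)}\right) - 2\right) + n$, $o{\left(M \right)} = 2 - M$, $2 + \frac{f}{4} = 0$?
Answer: $-78$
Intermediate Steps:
$f = -8$ ($f = -8 + 4 \cdot 0 = -8 + 0 = -8$)
$H{\left(K \right)} = -6 + K$
$F{\left(n \right)} = 1 + 2 n$ ($F{\left(n \right)} = \left(\left(n - \left(2 - 5\right)\right) - 2\right) + n = \left(\left(n - -3\right) - 2\right) + n = \left(\left(n + 3\right) - 2\right) + n = \left(\left(3 + n\right) - 2\right) + n = \left(1 + n\right) + n = 1 + 2 n$)
$\left(H{\left(f \right)} + 2 k\right) F{\left(1 \right)} = \left(\left(-6 - 8\right) + 2 \left(-6\right)\right) \left(1 + 2 \cdot 1\right) = \left(-14 - 12\right) \left(1 + 2\right) = \left(-26\right) 3 = -78$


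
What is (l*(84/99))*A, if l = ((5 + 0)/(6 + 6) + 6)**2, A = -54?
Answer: -3773/2 ≈ -1886.5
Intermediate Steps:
l = 5929/144 (l = (5/12 + 6)**2 = (77/12)**2 = 5929/144 ≈ 41.174)
(l*(84/99))*A = (5929*(84/99)/144)*(-54) = (5929*(84*(1/99))/144)*(-54) = ((5929/144)*(28/33))*(-54) = (3773/108)*(-54) = -3773/2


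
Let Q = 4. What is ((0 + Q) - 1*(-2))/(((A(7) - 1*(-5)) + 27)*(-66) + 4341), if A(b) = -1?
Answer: 2/765 ≈ 0.0026144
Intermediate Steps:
((0 + Q) - 1*(-2))/(((A(7) - 1*(-5)) + 27)*(-66) + 4341) = ((0 + 4) - 1*(-2))/(((-1 - 1*(-5)) + 27)*(-66) + 4341) = (4 + 2)/(((-1 + 5) + 27)*(-66) + 4341) = 6/((4 + 27)*(-66) + 4341) = 6/(31*(-66) + 4341) = 6/(-2046 + 4341) = 6/2295 = (1/2295)*6 = 2/765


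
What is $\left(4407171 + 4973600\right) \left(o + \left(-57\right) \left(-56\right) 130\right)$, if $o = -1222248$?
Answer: $-7572983859048$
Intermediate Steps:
$\left(4407171 + 4973600\right) \left(o + \left(-57\right) \left(-56\right) 130\right) = \left(4407171 + 4973600\right) \left(-1222248 + \left(-57\right) \left(-56\right) 130\right) = 9380771 \left(-1222248 + 3192 \cdot 130\right) = 9380771 \left(-1222248 + 414960\right) = 9380771 \left(-807288\right) = -7572983859048$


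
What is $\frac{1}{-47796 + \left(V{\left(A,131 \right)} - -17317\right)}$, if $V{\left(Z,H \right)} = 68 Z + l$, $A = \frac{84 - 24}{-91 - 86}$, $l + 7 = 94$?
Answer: $- \frac{59}{1794488} \approx -3.2878 \cdot 10^{-5}$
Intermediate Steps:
$l = 87$ ($l = -7 + 94 = 87$)
$A = - \frac{20}{59}$ ($A = \frac{60}{-177} = 60 \left(- \frac{1}{177}\right) = - \frac{20}{59} \approx -0.33898$)
$V{\left(Z,H \right)} = 87 + 68 Z$ ($V{\left(Z,H \right)} = 68 Z + 87 = 87 + 68 Z$)
$\frac{1}{-47796 + \left(V{\left(A,131 \right)} - -17317\right)} = \frac{1}{-47796 + \left(\left(87 + 68 \left(- \frac{20}{59}\right)\right) - -17317\right)} = \frac{1}{-47796 + \left(\left(87 - \frac{1360}{59}\right) + 17317\right)} = \frac{1}{-47796 + \left(\frac{3773}{59} + 17317\right)} = \frac{1}{-47796 + \frac{1025476}{59}} = \frac{1}{- \frac{1794488}{59}} = - \frac{59}{1794488}$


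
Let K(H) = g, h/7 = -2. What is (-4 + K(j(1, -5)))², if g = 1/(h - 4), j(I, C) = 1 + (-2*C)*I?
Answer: 5329/324 ≈ 16.448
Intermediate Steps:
h = -14 (h = 7*(-2) = -14)
j(I, C) = 1 - 2*C*I
g = -1/18 (g = 1/(-14 - 4) = 1/(-18) = -1/18 ≈ -0.055556)
K(H) = -1/18
(-4 + K(j(1, -5)))² = (-4 - 1/18)² = (-73/18)² = 5329/324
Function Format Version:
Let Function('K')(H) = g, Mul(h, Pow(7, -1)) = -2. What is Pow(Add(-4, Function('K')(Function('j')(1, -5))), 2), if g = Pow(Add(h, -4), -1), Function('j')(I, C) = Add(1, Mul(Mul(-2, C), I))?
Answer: Rational(5329, 324) ≈ 16.448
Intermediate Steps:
h = -14 (h = Mul(7, -2) = -14)
Function('j')(I, C) = Add(1, Mul(-2, C, I))
g = Rational(-1, 18) (g = Pow(Add(-14, -4), -1) = Pow(-18, -1) = Rational(-1, 18) ≈ -0.055556)
Function('K')(H) = Rational(-1, 18)
Pow(Add(-4, Function('K')(Function('j')(1, -5))), 2) = Pow(Add(-4, Rational(-1, 18)), 2) = Pow(Rational(-73, 18), 2) = Rational(5329, 324)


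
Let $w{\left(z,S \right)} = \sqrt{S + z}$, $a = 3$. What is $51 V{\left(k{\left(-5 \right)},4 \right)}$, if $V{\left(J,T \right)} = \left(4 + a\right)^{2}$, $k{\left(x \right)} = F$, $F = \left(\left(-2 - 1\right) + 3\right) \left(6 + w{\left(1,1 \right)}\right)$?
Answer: $2499$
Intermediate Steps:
$F = 0$ ($F = \left(\left(-2 - 1\right) + 3\right) \left(6 + \sqrt{1 + 1}\right) = \left(-3 + 3\right) \left(6 + \sqrt{2}\right) = 0 \left(6 + \sqrt{2}\right) = 0$)
$k{\left(x \right)} = 0$
$V{\left(J,T \right)} = 49$ ($V{\left(J,T \right)} = \left(4 + 3\right)^{2} = 7^{2} = 49$)
$51 V{\left(k{\left(-5 \right)},4 \right)} = 51 \cdot 49 = 2499$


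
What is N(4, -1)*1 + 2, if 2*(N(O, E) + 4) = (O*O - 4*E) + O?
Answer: 10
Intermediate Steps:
N(O, E) = -4 + O/2 + O²/2 - 2*E (N(O, E) = -4 + ((O*O - 4*E) + O)/2 = -4 + ((O² - 4*E) + O)/2 = -4 + (O + O² - 4*E)/2 = -4 + (O/2 + O²/2 - 2*E) = -4 + O/2 + O²/2 - 2*E)
N(4, -1)*1 + 2 = (-4 + (½)*4 + (½)*4² - 2*(-1))*1 + 2 = (-4 + 2 + (½)*16 + 2)*1 + 2 = (-4 + 2 + 8 + 2)*1 + 2 = 8*1 + 2 = 8 + 2 = 10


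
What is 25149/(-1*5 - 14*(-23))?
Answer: 25149/317 ≈ 79.334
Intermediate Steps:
25149/(-1*5 - 14*(-23)) = 25149/(-5 + 322) = 25149/317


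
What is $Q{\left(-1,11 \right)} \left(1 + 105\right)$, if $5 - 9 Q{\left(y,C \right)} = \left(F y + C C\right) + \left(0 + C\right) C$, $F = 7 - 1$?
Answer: $- \frac{8162}{3} \approx -2720.7$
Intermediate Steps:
$F = 6$
$Q{\left(y,C \right)} = \frac{5}{9} - \frac{2 y}{3} - \frac{2 C^{2}}{9}$ ($Q{\left(y,C \right)} = \frac{5}{9} - \frac{\left(6 y + C C\right) + \left(0 + C\right) C}{9} = \frac{5}{9} - \frac{\left(6 y + C^{2}\right) + C C}{9} = \frac{5}{9} - \frac{\left(C^{2} + 6 y\right) + C^{2}}{9} = \frac{5}{9} - \frac{2 C^{2} + 6 y}{9} = \frac{5}{9} - \left(\frac{2 y}{3} + \frac{2 C^{2}}{9}\right) = \frac{5}{9} - \frac{2 y}{3} - \frac{2 C^{2}}{9}$)
$Q{\left(-1,11 \right)} \left(1 + 105\right) = \left(\frac{5}{9} - - \frac{2}{3} - \frac{2 \cdot 11^{2}}{9}\right) \left(1 + 105\right) = \left(\frac{5}{9} + \frac{2}{3} - \frac{242}{9}\right) 106 = \left(- \frac{77}{3}\right) 106 = - \frac{8162}{3}$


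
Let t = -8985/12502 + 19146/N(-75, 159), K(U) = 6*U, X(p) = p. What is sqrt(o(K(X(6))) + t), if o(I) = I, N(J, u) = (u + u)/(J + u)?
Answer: 3*sqrt(248437765971066)/662606 ≈ 71.363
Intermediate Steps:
N(J, u) = 2*u/(J + u) (N(J, u) = (2*u)/(J + u) = 2*u/(J + u))
t = 3350609883/662606 (t = -8985/12502 + 19146/((2*159/(-75 + 159))) = -8985*1/12502 + 19146/((2*159/84)) = -8985/12502 + 19146/((2*159*(1/84))) = -8985/12502 + 19146/(53/14) = -8985/12502 + 19146*(14/53) = -8985/12502 + 268044/53 = 3350609883/662606 ≈ 5056.7)
sqrt(o(K(X(6))) + t) = sqrt(6*6 + 3350609883/662606) = sqrt(36 + 3350609883/662606) = sqrt(3374463699/662606) = 3*sqrt(248437765971066)/662606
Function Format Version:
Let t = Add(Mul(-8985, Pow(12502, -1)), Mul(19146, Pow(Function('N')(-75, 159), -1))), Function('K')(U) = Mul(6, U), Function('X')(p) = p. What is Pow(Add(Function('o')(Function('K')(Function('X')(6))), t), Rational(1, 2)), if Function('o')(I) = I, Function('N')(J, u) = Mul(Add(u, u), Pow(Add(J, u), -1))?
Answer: Mul(Rational(3, 662606), Pow(248437765971066, Rational(1, 2))) ≈ 71.363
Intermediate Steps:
Function('N')(J, u) = Mul(2, u, Pow(Add(J, u), -1)) (Function('N')(J, u) = Mul(Mul(2, u), Pow(Add(J, u), -1)) = Mul(2, u, Pow(Add(J, u), -1)))
t = Rational(3350609883, 662606) (t = Add(Mul(-8985, Pow(12502, -1)), Mul(19146, Pow(Mul(2, 159, Pow(Add(-75, 159), -1)), -1))) = Add(Mul(-8985, Rational(1, 12502)), Mul(19146, Pow(Mul(2, 159, Pow(84, -1)), -1))) = Add(Rational(-8985, 12502), Mul(19146, Pow(Mul(2, 159, Rational(1, 84)), -1))) = Add(Rational(-8985, 12502), Mul(19146, Pow(Rational(53, 14), -1))) = Add(Rational(-8985, 12502), Mul(19146, Rational(14, 53))) = Add(Rational(-8985, 12502), Rational(268044, 53)) = Rational(3350609883, 662606) ≈ 5056.7)
Pow(Add(Function('o')(Function('K')(Function('X')(6))), t), Rational(1, 2)) = Pow(Add(Mul(6, 6), Rational(3350609883, 662606)), Rational(1, 2)) = Pow(Add(36, Rational(3350609883, 662606)), Rational(1, 2)) = Pow(Rational(3374463699, 662606), Rational(1, 2)) = Mul(Rational(3, 662606), Pow(248437765971066, Rational(1, 2)))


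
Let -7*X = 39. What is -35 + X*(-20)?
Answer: 535/7 ≈ 76.429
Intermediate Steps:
X = -39/7 (X = -1/7*39 = -39/7 ≈ -5.5714)
-35 + X*(-20) = -35 - 39/7*(-20) = -35 + 780/7 = 535/7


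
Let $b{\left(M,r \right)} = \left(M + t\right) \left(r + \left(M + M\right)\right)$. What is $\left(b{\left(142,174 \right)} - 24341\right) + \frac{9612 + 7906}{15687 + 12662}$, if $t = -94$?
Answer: $- \frac{66801075}{28349} \approx -2356.4$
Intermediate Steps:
$b{\left(M,r \right)} = \left(-94 + M\right) \left(r + 2 M\right)$ ($b{\left(M,r \right)} = \left(M - 94\right) \left(r + \left(M + M\right)\right) = \left(-94 + M\right) \left(r + 2 M\right)$)
$\left(b{\left(142,174 \right)} - 24341\right) + \frac{9612 + 7906}{15687 + 12662} = \left(\left(\left(-188\right) 142 - 16356 + 2 \cdot 142^{2} + 142 \cdot 174\right) - 24341\right) + \frac{9612 + 7906}{15687 + 12662} = \left(\left(-26696 - 16356 + 2 \cdot 20164 + 24708\right) - 24341\right) + \frac{17518}{28349} = \left(\left(-26696 - 16356 + 40328 + 24708\right) - 24341\right) + 17518 \cdot \frac{1}{28349} = \left(21984 - 24341\right) + \frac{17518}{28349} = -2357 + \frac{17518}{28349} = - \frac{66801075}{28349}$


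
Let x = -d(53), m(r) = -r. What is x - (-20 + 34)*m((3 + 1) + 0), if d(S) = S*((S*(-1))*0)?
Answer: 56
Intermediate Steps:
d(S) = 0 (d(S) = S*(-S*0) = S*0 = 0)
x = 0 (x = -1*0 = 0)
x - (-20 + 34)*m((3 + 1) + 0) = 0 - (-20 + 34)*(-((3 + 1) + 0)) = 0 - 14*(-(4 + 0)) = 0 - 14*(-1*4) = 0 - 14*(-4) = 0 - 1*(-56) = 0 + 56 = 56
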